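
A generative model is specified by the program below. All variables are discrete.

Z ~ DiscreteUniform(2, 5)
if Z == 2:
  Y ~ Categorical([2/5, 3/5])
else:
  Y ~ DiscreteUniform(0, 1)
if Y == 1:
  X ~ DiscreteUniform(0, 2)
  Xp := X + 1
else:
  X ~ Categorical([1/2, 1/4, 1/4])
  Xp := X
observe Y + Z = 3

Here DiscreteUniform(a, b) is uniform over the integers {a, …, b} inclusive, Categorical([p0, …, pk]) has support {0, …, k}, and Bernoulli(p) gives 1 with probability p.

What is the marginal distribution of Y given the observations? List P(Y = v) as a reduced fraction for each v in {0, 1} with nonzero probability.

Enumerate traces; 6 have nonzero weight after conditioning:
  (Z=2, Y=1, X=0) weight 1/20
  (Z=2, Y=1, X=1) weight 1/20
  (Z=2, Y=1, X=2) weight 1/20
  (Z=3, Y=0, X=0) weight 1/16
  (Z=3, Y=0, X=1) weight 1/32
  (Z=3, Y=0, X=2) weight 1/32
Group by Y:
  weight(Y=0) = 1/8
  weight(Y=1) = 3/20
Total weight = 1/8 + 3/20 = 11/40
P(Y=0 | obs) = 1/8 / 11/40 = 5/11
P(Y=1 | obs) = 3/20 / 11/40 = 6/11

P(Y=0) = 5/11, P(Y=1) = 6/11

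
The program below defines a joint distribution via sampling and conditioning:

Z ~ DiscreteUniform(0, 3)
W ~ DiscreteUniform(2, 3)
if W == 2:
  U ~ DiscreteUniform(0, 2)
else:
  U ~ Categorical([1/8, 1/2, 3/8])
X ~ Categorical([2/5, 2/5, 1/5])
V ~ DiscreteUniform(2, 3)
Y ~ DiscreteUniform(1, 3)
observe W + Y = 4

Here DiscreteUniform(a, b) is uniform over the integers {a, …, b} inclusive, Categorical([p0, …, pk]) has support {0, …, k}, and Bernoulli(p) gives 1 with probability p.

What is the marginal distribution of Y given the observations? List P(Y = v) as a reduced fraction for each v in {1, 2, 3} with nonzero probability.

P(Y=1) = 1/2, P(Y=2) = 1/2

Enumerate traces; 144 have nonzero weight after conditioning:
  (Z=0, W=2, U=0, X=0, V=2, Y=2) weight 1/360
  (Z=0, W=2, U=0, X=0, V=3, Y=2) weight 1/360
  (Z=0, W=2, U=0, X=1, V=2, Y=2) weight 1/360
  (Z=0, W=2, U=0, X=1, V=3, Y=2) weight 1/360
  (Z=0, W=2, U=0, X=2, V=2, Y=2) weight 1/720
  (Z=0, W=2, U=0, X=2, V=3, Y=2) weight 1/720
  (Z=0, W=2, U=1, X=0, V=2, Y=2) weight 1/360
  (Z=0, W=2, U=1, X=0, V=3, Y=2) weight 1/360
  (Z=0, W=3, U=0, X=0, V=2, Y=1) weight 1/960
  … 135 more
Group by Y:
  weight(Y=1) = 1/6
  weight(Y=2) = 1/6
Total weight = 1/6 + 1/6 = 1/3
P(Y=1 | obs) = 1/6 / 1/3 = 1/2
P(Y=2 | obs) = 1/6 / 1/3 = 1/2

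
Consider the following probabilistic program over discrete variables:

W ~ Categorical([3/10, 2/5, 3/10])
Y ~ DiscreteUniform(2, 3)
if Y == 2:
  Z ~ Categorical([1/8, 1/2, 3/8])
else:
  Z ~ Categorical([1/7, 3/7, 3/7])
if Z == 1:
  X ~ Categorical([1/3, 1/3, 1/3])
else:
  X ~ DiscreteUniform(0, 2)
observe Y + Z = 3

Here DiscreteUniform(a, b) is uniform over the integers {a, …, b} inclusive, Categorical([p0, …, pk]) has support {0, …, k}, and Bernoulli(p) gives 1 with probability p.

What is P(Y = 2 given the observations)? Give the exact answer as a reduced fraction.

Enumerate traces; 18 have nonzero weight after conditioning:
  (W=0, Y=2, Z=1, X=0) weight 1/40
  (W=0, Y=2, Z=1, X=1) weight 1/40
  (W=0, Y=2, Z=1, X=2) weight 1/40
  (W=0, Y=3, Z=0, X=0) weight 1/140
  (W=0, Y=3, Z=0, X=1) weight 1/140
  (W=0, Y=3, Z=0, X=2) weight 1/140
  (W=1, Y=2, Z=1, X=0) weight 1/30
  (W=1, Y=2, Z=1, X=1) weight 1/30
  … 10 more
Group by Y:
  weight(Y=2) = 1/4
  weight(Y=3) = 1/14
Total weight = 1/4 + 1/14 = 9/28
P(Y=2 | obs) = 1/4 / 9/28 = 7/9
P(Y=3 | obs) = 1/14 / 9/28 = 2/9

P(Y = 2 | obs) = 7/9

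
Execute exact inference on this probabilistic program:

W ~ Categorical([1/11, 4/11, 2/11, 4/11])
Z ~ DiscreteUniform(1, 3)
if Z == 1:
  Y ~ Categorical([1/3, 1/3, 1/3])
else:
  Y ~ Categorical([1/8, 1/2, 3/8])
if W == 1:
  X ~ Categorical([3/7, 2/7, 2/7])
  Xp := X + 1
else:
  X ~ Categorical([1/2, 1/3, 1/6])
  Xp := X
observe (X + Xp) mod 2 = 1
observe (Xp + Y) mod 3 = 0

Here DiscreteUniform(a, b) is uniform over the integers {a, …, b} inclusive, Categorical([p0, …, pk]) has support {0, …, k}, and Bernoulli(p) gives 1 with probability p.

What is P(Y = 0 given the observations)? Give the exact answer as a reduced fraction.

Enumerate traces; 9 have nonzero weight after conditioning:
  (W=1, Z=1, Y=0, X=2) weight 8/693
  (W=1, Z=1, Y=1, X=1) weight 8/693
  (W=1, Z=1, Y=2, X=0) weight 4/231
  (W=1, Z=2, Y=0, X=2) weight 1/231
  (W=1, Z=2, Y=1, X=1) weight 4/231
  (W=1, Z=2, Y=2, X=0) weight 3/154
  (W=1, Z=3, Y=0, X=2) weight 1/231
  (W=1, Z=3, Y=1, X=1) weight 4/231
  … 1 more
Group by Y:
  weight(Y=0) = 2/99
  weight(Y=1) = 32/693
  weight(Y=2) = 13/231
Total weight = 2/99 + 32/693 + 13/231 = 85/693
P(Y=0 | obs) = 2/99 / 85/693 = 14/85
P(Y=1 | obs) = 32/693 / 85/693 = 32/85
P(Y=2 | obs) = 13/231 / 85/693 = 39/85

P(Y = 0 | obs) = 14/85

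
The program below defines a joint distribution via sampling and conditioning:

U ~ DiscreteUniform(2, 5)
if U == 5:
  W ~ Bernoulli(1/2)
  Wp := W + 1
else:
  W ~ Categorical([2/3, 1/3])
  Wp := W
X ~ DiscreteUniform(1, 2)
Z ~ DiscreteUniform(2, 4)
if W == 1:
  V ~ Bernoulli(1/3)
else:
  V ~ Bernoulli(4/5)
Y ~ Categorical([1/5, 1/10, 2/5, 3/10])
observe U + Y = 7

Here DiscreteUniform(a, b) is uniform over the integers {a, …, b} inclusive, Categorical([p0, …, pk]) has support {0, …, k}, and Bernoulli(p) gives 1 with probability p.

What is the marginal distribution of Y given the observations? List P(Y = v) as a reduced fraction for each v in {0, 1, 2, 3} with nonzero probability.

P(Y=2) = 4/7, P(Y=3) = 3/7

Enumerate traces; 48 have nonzero weight after conditioning:
  (U=4, W=0, X=1, Z=2, V=0, Y=3) weight 1/600
  (U=4, W=0, X=1, Z=2, V=1, Y=3) weight 1/150
  (U=4, W=0, X=1, Z=3, V=0, Y=3) weight 1/600
  (U=4, W=0, X=1, Z=3, V=1, Y=3) weight 1/150
  (U=4, W=0, X=1, Z=4, V=0, Y=3) weight 1/600
  (U=4, W=0, X=1, Z=4, V=1, Y=3) weight 1/150
  (U=4, W=0, X=2, Z=2, V=0, Y=3) weight 1/600
  (U=4, W=0, X=2, Z=2, V=1, Y=3) weight 1/150
  (U=5, W=0, X=1, Z=2, V=0, Y=2) weight 1/600
  … 39 more
Group by Y:
  weight(Y=2) = 1/10
  weight(Y=3) = 3/40
Total weight = 1/10 + 3/40 = 7/40
P(Y=2 | obs) = 1/10 / 7/40 = 4/7
P(Y=3 | obs) = 3/40 / 7/40 = 3/7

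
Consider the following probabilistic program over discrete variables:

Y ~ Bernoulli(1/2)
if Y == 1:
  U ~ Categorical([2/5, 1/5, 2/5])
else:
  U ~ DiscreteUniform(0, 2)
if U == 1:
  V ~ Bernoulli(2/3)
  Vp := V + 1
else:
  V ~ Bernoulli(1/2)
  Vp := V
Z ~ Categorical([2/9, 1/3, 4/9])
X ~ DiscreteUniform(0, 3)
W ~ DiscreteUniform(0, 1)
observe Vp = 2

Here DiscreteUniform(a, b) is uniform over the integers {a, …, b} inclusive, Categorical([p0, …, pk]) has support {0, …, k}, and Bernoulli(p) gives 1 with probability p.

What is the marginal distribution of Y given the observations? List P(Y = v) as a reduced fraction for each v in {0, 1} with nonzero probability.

P(Y=0) = 5/8, P(Y=1) = 3/8

Enumerate traces; 48 have nonzero weight after conditioning:
  (Y=0, U=1, V=1, Z=0, X=0, W=0) weight 1/324
  (Y=0, U=1, V=1, Z=0, X=0, W=1) weight 1/324
  (Y=0, U=1, V=1, Z=0, X=1, W=0) weight 1/324
  (Y=0, U=1, V=1, Z=0, X=1, W=1) weight 1/324
  (Y=0, U=1, V=1, Z=0, X=2, W=0) weight 1/324
  (Y=0, U=1, V=1, Z=0, X=2, W=1) weight 1/324
  (Y=0, U=1, V=1, Z=0, X=3, W=0) weight 1/324
  (Y=0, U=1, V=1, Z=0, X=3, W=1) weight 1/324
  (Y=1, U=1, V=1, Z=0, X=0, W=0) weight 1/540
  … 39 more
Group by Y:
  weight(Y=0) = 1/9
  weight(Y=1) = 1/15
Total weight = 1/9 + 1/15 = 8/45
P(Y=0 | obs) = 1/9 / 8/45 = 5/8
P(Y=1 | obs) = 1/15 / 8/45 = 3/8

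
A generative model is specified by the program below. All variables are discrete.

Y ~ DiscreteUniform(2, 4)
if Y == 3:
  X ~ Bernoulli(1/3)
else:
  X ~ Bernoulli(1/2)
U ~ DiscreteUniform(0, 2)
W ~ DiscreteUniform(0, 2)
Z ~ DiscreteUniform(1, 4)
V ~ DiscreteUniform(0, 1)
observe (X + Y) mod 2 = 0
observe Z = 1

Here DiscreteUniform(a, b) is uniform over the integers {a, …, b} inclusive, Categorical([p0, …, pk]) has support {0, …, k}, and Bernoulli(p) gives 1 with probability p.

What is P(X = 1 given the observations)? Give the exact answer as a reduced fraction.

Enumerate traces; 54 have nonzero weight after conditioning:
  (Y=2, X=0, U=0, W=0, Z=1, V=0) weight 1/432
  (Y=2, X=0, U=0, W=0, Z=1, V=1) weight 1/432
  (Y=2, X=0, U=0, W=1, Z=1, V=0) weight 1/432
  (Y=2, X=0, U=0, W=1, Z=1, V=1) weight 1/432
  (Y=2, X=0, U=0, W=2, Z=1, V=0) weight 1/432
  (Y=2, X=0, U=0, W=2, Z=1, V=1) weight 1/432
  (Y=2, X=0, U=1, W=0, Z=1, V=0) weight 1/432
  (Y=2, X=0, U=1, W=0, Z=1, V=1) weight 1/432
  (Y=3, X=1, U=0, W=0, Z=1, V=0) weight 1/648
  … 45 more
Group by X:
  weight(X=0) = 1/12
  weight(X=1) = 1/36
Total weight = 1/12 + 1/36 = 1/9
P(X=0 | obs) = 1/12 / 1/9 = 3/4
P(X=1 | obs) = 1/36 / 1/9 = 1/4

P(X = 1 | obs) = 1/4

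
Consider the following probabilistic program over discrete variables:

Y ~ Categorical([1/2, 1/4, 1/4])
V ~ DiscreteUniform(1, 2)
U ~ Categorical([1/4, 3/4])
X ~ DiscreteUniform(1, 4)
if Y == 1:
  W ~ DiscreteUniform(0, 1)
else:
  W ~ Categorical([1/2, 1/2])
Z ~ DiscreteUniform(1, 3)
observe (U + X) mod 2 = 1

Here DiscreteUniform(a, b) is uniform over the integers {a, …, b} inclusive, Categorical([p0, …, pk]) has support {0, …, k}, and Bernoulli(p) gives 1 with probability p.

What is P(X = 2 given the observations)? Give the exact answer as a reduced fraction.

P(X = 2 | obs) = 3/8

Enumerate traces; 144 have nonzero weight after conditioning:
  (Y=0, V=1, U=0, X=1, W=0, Z=1) weight 1/384
  (Y=0, V=1, U=0, X=1, W=0, Z=2) weight 1/384
  (Y=0, V=1, U=0, X=1, W=0, Z=3) weight 1/384
  (Y=0, V=1, U=0, X=1, W=1, Z=1) weight 1/384
  (Y=0, V=1, U=0, X=1, W=1, Z=2) weight 1/384
  (Y=0, V=1, U=0, X=1, W=1, Z=3) weight 1/384
  (Y=0, V=1, U=0, X=3, W=0, Z=1) weight 1/384
  (Y=0, V=1, U=0, X=3, W=0, Z=2) weight 1/384
  (Y=0, V=1, U=1, X=2, W=0, Z=1) weight 1/128
  (Y=0, V=1, U=1, X=4, W=0, Z=1) weight 1/128
  … 134 more
Group by X:
  weight(X=1) = 1/16
  weight(X=2) = 3/16
  weight(X=3) = 1/16
  weight(X=4) = 3/16
Total weight = 1/16 + 3/16 + 1/16 + 3/16 = 1/2
P(X=1 | obs) = 1/16 / 1/2 = 1/8
P(X=2 | obs) = 3/16 / 1/2 = 3/8
P(X=3 | obs) = 1/16 / 1/2 = 1/8
P(X=4 | obs) = 3/16 / 1/2 = 3/8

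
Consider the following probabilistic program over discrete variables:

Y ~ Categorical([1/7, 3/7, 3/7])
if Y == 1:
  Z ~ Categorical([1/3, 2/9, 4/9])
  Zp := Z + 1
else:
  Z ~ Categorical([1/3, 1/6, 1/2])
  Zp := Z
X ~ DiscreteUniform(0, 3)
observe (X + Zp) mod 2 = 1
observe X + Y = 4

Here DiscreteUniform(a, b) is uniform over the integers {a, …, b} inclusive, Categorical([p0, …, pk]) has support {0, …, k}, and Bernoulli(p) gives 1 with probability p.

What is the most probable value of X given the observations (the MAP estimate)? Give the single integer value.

argmax_v P(X = v | obs) = 3

Enumerate traces; 2 have nonzero weight after conditioning:
  (Y=1, Z=1, X=3) weight 1/42
  (Y=2, Z=1, X=2) weight 1/56
Group by X:
  weight(X=2) = 1/56
  weight(X=3) = 1/42
Total weight = 1/56 + 1/42 = 1/24
P(X=2 | obs) = 1/56 / 1/24 = 3/7
P(X=3 | obs) = 1/42 / 1/24 = 4/7
argmax = 3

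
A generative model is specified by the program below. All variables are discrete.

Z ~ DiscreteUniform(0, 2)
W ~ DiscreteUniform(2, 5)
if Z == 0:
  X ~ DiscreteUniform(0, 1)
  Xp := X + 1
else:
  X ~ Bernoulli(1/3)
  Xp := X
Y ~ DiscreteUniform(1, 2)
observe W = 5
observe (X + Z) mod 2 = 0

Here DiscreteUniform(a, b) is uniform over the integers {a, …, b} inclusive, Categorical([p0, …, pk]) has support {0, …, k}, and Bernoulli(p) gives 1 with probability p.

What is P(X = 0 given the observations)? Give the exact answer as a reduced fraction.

Enumerate traces; 6 have nonzero weight after conditioning:
  (Z=0, W=5, X=0, Y=1) weight 1/48
  (Z=0, W=5, X=0, Y=2) weight 1/48
  (Z=1, W=5, X=1, Y=1) weight 1/72
  (Z=1, W=5, X=1, Y=2) weight 1/72
  (Z=2, W=5, X=0, Y=1) weight 1/36
  (Z=2, W=5, X=0, Y=2) weight 1/36
Group by X:
  weight(X=0) = 7/72
  weight(X=1) = 1/36
Total weight = 7/72 + 1/36 = 1/8
P(X=0 | obs) = 7/72 / 1/8 = 7/9
P(X=1 | obs) = 1/36 / 1/8 = 2/9

P(X = 0 | obs) = 7/9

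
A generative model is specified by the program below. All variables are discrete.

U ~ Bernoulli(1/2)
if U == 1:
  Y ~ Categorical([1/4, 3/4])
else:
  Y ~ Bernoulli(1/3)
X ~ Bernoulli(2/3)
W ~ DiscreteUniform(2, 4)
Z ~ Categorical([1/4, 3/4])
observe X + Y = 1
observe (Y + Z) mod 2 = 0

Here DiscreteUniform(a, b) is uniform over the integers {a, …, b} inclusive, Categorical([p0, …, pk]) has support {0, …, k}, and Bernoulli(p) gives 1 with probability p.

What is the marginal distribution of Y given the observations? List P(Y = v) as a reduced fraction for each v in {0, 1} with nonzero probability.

P(Y=0) = 22/61, P(Y=1) = 39/61

Enumerate traces; 12 have nonzero weight after conditioning:
  (U=0, Y=0, X=1, W=2, Z=0) weight 1/54
  (U=0, Y=0, X=1, W=3, Z=0) weight 1/54
  (U=0, Y=0, X=1, W=4, Z=0) weight 1/54
  (U=0, Y=1, X=0, W=2, Z=1) weight 1/72
  (U=0, Y=1, X=0, W=3, Z=1) weight 1/72
  (U=0, Y=1, X=0, W=4, Z=1) weight 1/72
  (U=1, Y=0, X=1, W=2, Z=0) weight 1/144
  (U=1, Y=0, X=1, W=3, Z=0) weight 1/144
  … 4 more
Group by Y:
  weight(Y=0) = 11/144
  weight(Y=1) = 13/96
Total weight = 11/144 + 13/96 = 61/288
P(Y=0 | obs) = 11/144 / 61/288 = 22/61
P(Y=1 | obs) = 13/96 / 61/288 = 39/61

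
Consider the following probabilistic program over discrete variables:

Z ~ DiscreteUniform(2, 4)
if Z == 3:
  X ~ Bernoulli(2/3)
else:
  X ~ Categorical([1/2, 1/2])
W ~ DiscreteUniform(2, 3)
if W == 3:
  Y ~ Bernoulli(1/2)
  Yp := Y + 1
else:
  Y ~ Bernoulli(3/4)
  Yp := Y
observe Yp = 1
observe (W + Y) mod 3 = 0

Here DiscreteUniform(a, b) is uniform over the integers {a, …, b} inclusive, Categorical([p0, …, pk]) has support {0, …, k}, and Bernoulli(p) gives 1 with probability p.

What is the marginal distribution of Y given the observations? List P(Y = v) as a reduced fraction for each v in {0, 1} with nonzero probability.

Enumerate traces; 12 have nonzero weight after conditioning:
  (Z=2, X=0, W=2, Y=1) weight 1/16
  (Z=2, X=0, W=3, Y=0) weight 1/24
  (Z=2, X=1, W=2, Y=1) weight 1/16
  (Z=2, X=1, W=3, Y=0) weight 1/24
  (Z=3, X=0, W=2, Y=1) weight 1/24
  (Z=3, X=0, W=3, Y=0) weight 1/36
  (Z=3, X=1, W=2, Y=1) weight 1/12
  (Z=3, X=1, W=3, Y=0) weight 1/18
  … 4 more
Group by Y:
  weight(Y=0) = 1/4
  weight(Y=1) = 3/8
Total weight = 1/4 + 3/8 = 5/8
P(Y=0 | obs) = 1/4 / 5/8 = 2/5
P(Y=1 | obs) = 3/8 / 5/8 = 3/5

P(Y=0) = 2/5, P(Y=1) = 3/5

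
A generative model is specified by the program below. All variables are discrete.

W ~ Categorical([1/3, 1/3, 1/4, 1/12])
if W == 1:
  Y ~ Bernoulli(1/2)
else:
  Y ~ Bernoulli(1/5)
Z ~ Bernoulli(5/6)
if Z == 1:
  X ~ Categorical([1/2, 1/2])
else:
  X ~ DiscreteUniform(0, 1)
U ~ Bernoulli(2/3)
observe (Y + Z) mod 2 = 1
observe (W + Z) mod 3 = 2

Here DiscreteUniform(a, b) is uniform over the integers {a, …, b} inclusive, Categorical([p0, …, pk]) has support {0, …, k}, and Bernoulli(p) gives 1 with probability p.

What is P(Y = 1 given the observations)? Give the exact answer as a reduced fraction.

Enumerate traces; 8 have nonzero weight after conditioning:
  (W=1, Y=0, Z=1, X=0, U=0) weight 5/216
  (W=1, Y=0, Z=1, X=0, U=1) weight 5/108
  (W=1, Y=0, Z=1, X=1, U=0) weight 5/216
  (W=1, Y=0, Z=1, X=1, U=1) weight 5/108
  (W=2, Y=1, Z=0, X=0, U=0) weight 1/720
  (W=2, Y=1, Z=0, X=0, U=1) weight 1/360
  (W=2, Y=1, Z=0, X=1, U=0) weight 1/720
  (W=2, Y=1, Z=0, X=1, U=1) weight 1/360
Group by Y:
  weight(Y=0) = 5/36
  weight(Y=1) = 1/120
Total weight = 5/36 + 1/120 = 53/360
P(Y=0 | obs) = 5/36 / 53/360 = 50/53
P(Y=1 | obs) = 1/120 / 53/360 = 3/53

P(Y = 1 | obs) = 3/53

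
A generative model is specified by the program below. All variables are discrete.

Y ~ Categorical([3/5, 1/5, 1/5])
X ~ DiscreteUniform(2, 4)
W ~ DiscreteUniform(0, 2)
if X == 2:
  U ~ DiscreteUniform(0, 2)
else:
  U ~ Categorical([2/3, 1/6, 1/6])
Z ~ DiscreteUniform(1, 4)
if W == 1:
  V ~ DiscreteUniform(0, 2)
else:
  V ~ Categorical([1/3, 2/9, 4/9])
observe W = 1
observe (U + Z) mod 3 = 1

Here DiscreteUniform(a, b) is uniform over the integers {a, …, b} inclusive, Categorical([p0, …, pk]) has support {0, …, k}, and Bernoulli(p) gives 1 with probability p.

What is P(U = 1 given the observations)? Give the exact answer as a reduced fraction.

Enumerate traces; 108 have nonzero weight after conditioning:
  (Y=0, X=2, W=1, U=0, Z=1, V=0) weight 1/540
  (Y=0, X=2, W=1, U=0, Z=1, V=1) weight 1/540
  (Y=0, X=2, W=1, U=0, Z=1, V=2) weight 1/540
  (Y=0, X=2, W=1, U=0, Z=4, V=0) weight 1/540
  (Y=0, X=2, W=1, U=0, Z=4, V=1) weight 1/540
  (Y=0, X=2, W=1, U=0, Z=4, V=2) weight 1/540
  (Y=0, X=2, W=1, U=1, Z=3, V=0) weight 1/540
  (Y=0, X=2, W=1, U=1, Z=3, V=1) weight 1/540
  (Y=0, X=2, W=1, U=2, Z=2, V=0) weight 1/540
  … 99 more
Group by U:
  weight(U=0) = 5/54
  weight(U=1) = 1/54
  weight(U=2) = 1/54
Total weight = 5/54 + 1/54 + 1/54 = 7/54
P(U=0 | obs) = 5/54 / 7/54 = 5/7
P(U=1 | obs) = 1/54 / 7/54 = 1/7
P(U=2 | obs) = 1/54 / 7/54 = 1/7

P(U = 1 | obs) = 1/7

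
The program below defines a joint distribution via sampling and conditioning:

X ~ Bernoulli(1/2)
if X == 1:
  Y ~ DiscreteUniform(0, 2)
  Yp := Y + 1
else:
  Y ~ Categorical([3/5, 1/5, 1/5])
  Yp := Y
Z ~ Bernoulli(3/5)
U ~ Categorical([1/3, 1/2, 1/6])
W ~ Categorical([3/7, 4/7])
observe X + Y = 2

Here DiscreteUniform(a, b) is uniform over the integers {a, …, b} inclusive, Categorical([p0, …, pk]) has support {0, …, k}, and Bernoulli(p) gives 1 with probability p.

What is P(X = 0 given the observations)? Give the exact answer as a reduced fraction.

P(X = 0 | obs) = 3/8

Enumerate traces; 24 have nonzero weight after conditioning:
  (X=0, Y=2, Z=0, U=0, W=0) weight 1/175
  (X=0, Y=2, Z=0, U=0, W=1) weight 4/525
  (X=0, Y=2, Z=0, U=1, W=0) weight 3/350
  (X=0, Y=2, Z=0, U=1, W=1) weight 2/175
  (X=0, Y=2, Z=0, U=2, W=0) weight 1/350
  (X=0, Y=2, Z=0, U=2, W=1) weight 2/525
  (X=0, Y=2, Z=1, U=0, W=0) weight 3/350
  (X=0, Y=2, Z=1, U=0, W=1) weight 2/175
  (X=1, Y=1, Z=0, U=0, W=0) weight 1/105
  … 15 more
Group by X:
  weight(X=0) = 1/10
  weight(X=1) = 1/6
Total weight = 1/10 + 1/6 = 4/15
P(X=0 | obs) = 1/10 / 4/15 = 3/8
P(X=1 | obs) = 1/6 / 4/15 = 5/8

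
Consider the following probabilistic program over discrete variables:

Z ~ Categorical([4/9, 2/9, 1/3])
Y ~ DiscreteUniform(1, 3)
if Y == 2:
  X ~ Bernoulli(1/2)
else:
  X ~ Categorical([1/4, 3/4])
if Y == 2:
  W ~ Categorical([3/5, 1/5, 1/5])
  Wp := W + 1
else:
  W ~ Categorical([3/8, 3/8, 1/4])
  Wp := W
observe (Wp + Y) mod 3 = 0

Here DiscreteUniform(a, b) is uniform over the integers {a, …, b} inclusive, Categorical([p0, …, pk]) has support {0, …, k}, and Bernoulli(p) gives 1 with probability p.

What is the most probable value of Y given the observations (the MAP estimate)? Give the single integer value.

argmax_v P(Y = v | obs) = 2

Enumerate traces; 18 have nonzero weight after conditioning:
  (Z=0, Y=1, X=0, W=2) weight 1/108
  (Z=0, Y=1, X=1, W=2) weight 1/36
  (Z=0, Y=2, X=0, W=0) weight 2/45
  (Z=0, Y=2, X=1, W=0) weight 2/45
  (Z=0, Y=3, X=0, W=0) weight 1/72
  (Z=0, Y=3, X=1, W=0) weight 1/24
  (Z=1, Y=1, X=0, W=2) weight 1/216
  (Z=1, Y=1, X=1, W=2) weight 1/72
  … 10 more
Group by Y:
  weight(Y=1) = 1/12
  weight(Y=2) = 1/5
  weight(Y=3) = 1/8
Total weight = 1/12 + 1/5 + 1/8 = 49/120
P(Y=1 | obs) = 1/12 / 49/120 = 10/49
P(Y=2 | obs) = 1/5 / 49/120 = 24/49
P(Y=3 | obs) = 1/8 / 49/120 = 15/49
argmax = 2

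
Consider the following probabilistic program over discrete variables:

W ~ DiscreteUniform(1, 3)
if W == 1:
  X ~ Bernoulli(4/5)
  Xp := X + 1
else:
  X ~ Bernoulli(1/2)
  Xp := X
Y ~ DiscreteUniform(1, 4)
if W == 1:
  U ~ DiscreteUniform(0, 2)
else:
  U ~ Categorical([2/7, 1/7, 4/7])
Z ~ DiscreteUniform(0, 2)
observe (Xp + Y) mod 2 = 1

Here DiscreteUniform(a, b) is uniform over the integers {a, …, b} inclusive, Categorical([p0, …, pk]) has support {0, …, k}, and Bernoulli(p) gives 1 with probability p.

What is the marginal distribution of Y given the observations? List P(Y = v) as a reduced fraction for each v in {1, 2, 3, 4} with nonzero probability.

Enumerate traces; 108 have nonzero weight after conditioning:
  (W=1, X=0, Y=2, U=0, Z=0) weight 1/540
  (W=1, X=0, Y=2, U=0, Z=1) weight 1/540
  (W=1, X=0, Y=2, U=0, Z=2) weight 1/540
  (W=1, X=0, Y=2, U=1, Z=0) weight 1/540
  (W=1, X=0, Y=2, U=1, Z=1) weight 1/540
  (W=1, X=0, Y=2, U=1, Z=2) weight 1/540
  (W=1, X=0, Y=2, U=2, Z=0) weight 1/540
  (W=1, X=0, Y=2, U=2, Z=1) weight 1/540
  (W=1, X=0, Y=4, U=0, Z=0) weight 1/540
  (W=1, X=1, Y=1, U=0, Z=0) weight 1/135
  … 98 more
Group by Y:
  weight(Y=1) = 3/20
  weight(Y=2) = 1/10
  weight(Y=3) = 3/20
  weight(Y=4) = 1/10
Total weight = 3/20 + 1/10 + 3/20 + 1/10 = 1/2
P(Y=1 | obs) = 3/20 / 1/2 = 3/10
P(Y=2 | obs) = 1/10 / 1/2 = 1/5
P(Y=3 | obs) = 3/20 / 1/2 = 3/10
P(Y=4 | obs) = 1/10 / 1/2 = 1/5

P(Y=1) = 3/10, P(Y=2) = 1/5, P(Y=3) = 3/10, P(Y=4) = 1/5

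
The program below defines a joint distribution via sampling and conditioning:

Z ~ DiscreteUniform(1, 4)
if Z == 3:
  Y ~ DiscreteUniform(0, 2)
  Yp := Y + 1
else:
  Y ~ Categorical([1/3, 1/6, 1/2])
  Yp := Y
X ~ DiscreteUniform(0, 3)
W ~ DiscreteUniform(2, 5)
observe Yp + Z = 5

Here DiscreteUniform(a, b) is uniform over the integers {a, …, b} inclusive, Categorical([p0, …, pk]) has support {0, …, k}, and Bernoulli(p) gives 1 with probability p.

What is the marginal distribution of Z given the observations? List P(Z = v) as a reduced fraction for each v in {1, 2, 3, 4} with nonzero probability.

Enumerate traces; 32 have nonzero weight after conditioning:
  (Z=3, Y=1, X=0, W=2) weight 1/192
  (Z=3, Y=1, X=0, W=3) weight 1/192
  (Z=3, Y=1, X=0, W=4) weight 1/192
  (Z=3, Y=1, X=0, W=5) weight 1/192
  (Z=3, Y=1, X=1, W=2) weight 1/192
  (Z=3, Y=1, X=1, W=3) weight 1/192
  (Z=3, Y=1, X=1, W=4) weight 1/192
  (Z=3, Y=1, X=1, W=5) weight 1/192
  (Z=4, Y=1, X=0, W=2) weight 1/384
  … 23 more
Group by Z:
  weight(Z=3) = 1/12
  weight(Z=4) = 1/24
Total weight = 1/12 + 1/24 = 1/8
P(Z=3 | obs) = 1/12 / 1/8 = 2/3
P(Z=4 | obs) = 1/24 / 1/8 = 1/3

P(Z=3) = 2/3, P(Z=4) = 1/3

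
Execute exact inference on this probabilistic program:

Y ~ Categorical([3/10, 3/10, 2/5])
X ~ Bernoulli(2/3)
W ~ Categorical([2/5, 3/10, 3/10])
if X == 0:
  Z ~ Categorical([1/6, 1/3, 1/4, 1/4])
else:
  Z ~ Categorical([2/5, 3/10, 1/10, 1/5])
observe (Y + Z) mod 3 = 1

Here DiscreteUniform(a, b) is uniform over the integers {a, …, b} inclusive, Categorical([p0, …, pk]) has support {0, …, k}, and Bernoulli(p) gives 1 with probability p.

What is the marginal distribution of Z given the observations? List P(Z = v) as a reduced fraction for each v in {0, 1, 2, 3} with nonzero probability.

Enumerate traces; 24 have nonzero weight after conditioning:
  (Y=0, X=0, W=0, Z=1) weight 1/75
  (Y=0, X=0, W=1, Z=1) weight 1/100
  (Y=0, X=0, W=2, Z=1) weight 1/100
  (Y=0, X=1, W=0, Z=1) weight 3/125
  (Y=0, X=1, W=1, Z=1) weight 9/500
  (Y=0, X=1, W=2, Z=1) weight 9/500
  (Y=1, X=0, W=0, Z=0) weight 1/150
  (Y=1, X=0, W=0, Z=3) weight 1/100
  (Y=2, X=0, W=0, Z=2) weight 1/75
  … 15 more
Group by Z:
  weight(Z=0) = 29/300
  weight(Z=1) = 7/75
  weight(Z=2) = 3/50
  weight(Z=3) = 13/200
Total weight = 29/300 + 7/75 + 3/50 + 13/200 = 63/200
P(Z=0 | obs) = 29/300 / 63/200 = 58/189
P(Z=1 | obs) = 7/75 / 63/200 = 8/27
P(Z=2 | obs) = 3/50 / 63/200 = 4/21
P(Z=3 | obs) = 13/200 / 63/200 = 13/63

P(Z=0) = 58/189, P(Z=1) = 8/27, P(Z=2) = 4/21, P(Z=3) = 13/63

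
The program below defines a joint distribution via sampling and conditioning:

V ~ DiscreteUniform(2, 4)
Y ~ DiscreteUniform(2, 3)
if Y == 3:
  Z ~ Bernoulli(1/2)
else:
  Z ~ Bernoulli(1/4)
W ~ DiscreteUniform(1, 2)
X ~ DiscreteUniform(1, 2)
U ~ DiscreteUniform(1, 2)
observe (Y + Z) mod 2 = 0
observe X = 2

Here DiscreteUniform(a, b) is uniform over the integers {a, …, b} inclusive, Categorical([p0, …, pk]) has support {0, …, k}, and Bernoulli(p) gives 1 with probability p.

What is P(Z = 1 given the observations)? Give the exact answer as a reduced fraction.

P(Z = 1 | obs) = 2/5

Enumerate traces; 24 have nonzero weight after conditioning:
  (V=2, Y=2, Z=0, W=1, X=2, U=1) weight 1/64
  (V=2, Y=2, Z=0, W=1, X=2, U=2) weight 1/64
  (V=2, Y=2, Z=0, W=2, X=2, U=1) weight 1/64
  (V=2, Y=2, Z=0, W=2, X=2, U=2) weight 1/64
  (V=2, Y=3, Z=1, W=1, X=2, U=1) weight 1/96
  (V=2, Y=3, Z=1, W=1, X=2, U=2) weight 1/96
  (V=2, Y=3, Z=1, W=2, X=2, U=1) weight 1/96
  (V=2, Y=3, Z=1, W=2, X=2, U=2) weight 1/96
  … 16 more
Group by Z:
  weight(Z=0) = 3/16
  weight(Z=1) = 1/8
Total weight = 3/16 + 1/8 = 5/16
P(Z=0 | obs) = 3/16 / 5/16 = 3/5
P(Z=1 | obs) = 1/8 / 5/16 = 2/5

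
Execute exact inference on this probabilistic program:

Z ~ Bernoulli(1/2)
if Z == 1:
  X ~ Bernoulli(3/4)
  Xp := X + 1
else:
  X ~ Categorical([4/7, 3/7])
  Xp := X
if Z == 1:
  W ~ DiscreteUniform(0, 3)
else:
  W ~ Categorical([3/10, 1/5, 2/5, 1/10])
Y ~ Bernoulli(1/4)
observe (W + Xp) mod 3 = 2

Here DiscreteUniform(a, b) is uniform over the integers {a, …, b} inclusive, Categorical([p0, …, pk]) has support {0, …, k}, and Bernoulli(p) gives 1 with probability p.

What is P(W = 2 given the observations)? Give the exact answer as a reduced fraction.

P(W = 2 | obs) = 128/421

Enumerate traces; 10 have nonzero weight after conditioning:
  (Z=0, X=0, W=2, Y=0) weight 3/35
  (Z=0, X=0, W=2, Y=1) weight 1/35
  (Z=0, X=1, W=1, Y=0) weight 9/280
  (Z=0, X=1, W=1, Y=1) weight 3/280
  (Z=1, X=0, W=1, Y=0) weight 3/128
  (Z=1, X=0, W=1, Y=1) weight 1/128
  (Z=1, X=1, W=0, Y=0) weight 9/128
  (Z=1, X=1, W=0, Y=1) weight 3/128
  (Z=1, X=1, W=3, Y=0) weight 9/128
  … 1 more
Group by W:
  weight(W=0) = 3/32
  weight(W=1) = 83/1120
  weight(W=2) = 4/35
  weight(W=3) = 3/32
Total weight = 3/32 + 83/1120 + 4/35 + 3/32 = 421/1120
P(W=0 | obs) = 3/32 / 421/1120 = 105/421
P(W=1 | obs) = 83/1120 / 421/1120 = 83/421
P(W=2 | obs) = 4/35 / 421/1120 = 128/421
P(W=3 | obs) = 3/32 / 421/1120 = 105/421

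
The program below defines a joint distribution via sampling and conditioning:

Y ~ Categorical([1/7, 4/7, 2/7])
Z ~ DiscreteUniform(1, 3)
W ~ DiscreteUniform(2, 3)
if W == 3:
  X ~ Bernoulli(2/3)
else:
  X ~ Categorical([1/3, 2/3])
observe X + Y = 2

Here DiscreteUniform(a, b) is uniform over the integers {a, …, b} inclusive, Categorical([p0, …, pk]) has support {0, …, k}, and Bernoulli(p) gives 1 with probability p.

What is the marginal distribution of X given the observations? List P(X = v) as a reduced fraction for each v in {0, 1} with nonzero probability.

Enumerate traces; 12 have nonzero weight after conditioning:
  (Y=1, Z=1, W=2, X=1) weight 4/63
  (Y=1, Z=1, W=3, X=1) weight 4/63
  (Y=1, Z=2, W=2, X=1) weight 4/63
  (Y=1, Z=2, W=3, X=1) weight 4/63
  (Y=1, Z=3, W=2, X=1) weight 4/63
  (Y=1, Z=3, W=3, X=1) weight 4/63
  (Y=2, Z=1, W=2, X=0) weight 1/63
  (Y=2, Z=1, W=3, X=0) weight 1/63
  … 4 more
Group by X:
  weight(X=0) = 2/21
  weight(X=1) = 8/21
Total weight = 2/21 + 8/21 = 10/21
P(X=0 | obs) = 2/21 / 10/21 = 1/5
P(X=1 | obs) = 8/21 / 10/21 = 4/5

P(X=0) = 1/5, P(X=1) = 4/5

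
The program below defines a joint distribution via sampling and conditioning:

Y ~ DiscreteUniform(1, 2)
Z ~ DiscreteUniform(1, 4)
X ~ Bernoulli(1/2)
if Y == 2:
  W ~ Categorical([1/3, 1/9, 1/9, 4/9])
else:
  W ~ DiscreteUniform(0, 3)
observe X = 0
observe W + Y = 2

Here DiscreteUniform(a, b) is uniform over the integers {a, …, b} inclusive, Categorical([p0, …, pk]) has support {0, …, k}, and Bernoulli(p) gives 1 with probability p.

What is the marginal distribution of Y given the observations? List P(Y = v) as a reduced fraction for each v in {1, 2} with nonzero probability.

Enumerate traces; 8 have nonzero weight after conditioning:
  (Y=1, Z=1, X=0, W=1) weight 1/64
  (Y=1, Z=2, X=0, W=1) weight 1/64
  (Y=1, Z=3, X=0, W=1) weight 1/64
  (Y=1, Z=4, X=0, W=1) weight 1/64
  (Y=2, Z=1, X=0, W=0) weight 1/48
  (Y=2, Z=2, X=0, W=0) weight 1/48
  (Y=2, Z=3, X=0, W=0) weight 1/48
  (Y=2, Z=4, X=0, W=0) weight 1/48
Group by Y:
  weight(Y=1) = 1/16
  weight(Y=2) = 1/12
Total weight = 1/16 + 1/12 = 7/48
P(Y=1 | obs) = 1/16 / 7/48 = 3/7
P(Y=2 | obs) = 1/12 / 7/48 = 4/7

P(Y=1) = 3/7, P(Y=2) = 4/7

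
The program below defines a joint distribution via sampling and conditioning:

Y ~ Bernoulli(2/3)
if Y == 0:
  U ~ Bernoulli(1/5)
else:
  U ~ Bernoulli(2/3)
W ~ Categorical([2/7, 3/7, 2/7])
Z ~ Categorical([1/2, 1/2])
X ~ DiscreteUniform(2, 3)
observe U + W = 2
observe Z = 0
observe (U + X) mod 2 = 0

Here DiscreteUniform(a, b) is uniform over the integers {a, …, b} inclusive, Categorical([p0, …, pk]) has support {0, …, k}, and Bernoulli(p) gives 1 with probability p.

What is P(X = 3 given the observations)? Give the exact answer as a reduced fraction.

Enumerate traces; 4 have nonzero weight after conditioning:
  (Y=0, U=0, W=2, Z=0, X=2) weight 2/105
  (Y=0, U=1, W=1, Z=0, X=3) weight 1/140
  (Y=1, U=0, W=2, Z=0, X=2) weight 1/63
  (Y=1, U=1, W=1, Z=0, X=3) weight 1/21
Group by X:
  weight(X=2) = 11/315
  weight(X=3) = 23/420
Total weight = 11/315 + 23/420 = 113/1260
P(X=2 | obs) = 11/315 / 113/1260 = 44/113
P(X=3 | obs) = 23/420 / 113/1260 = 69/113

P(X = 3 | obs) = 69/113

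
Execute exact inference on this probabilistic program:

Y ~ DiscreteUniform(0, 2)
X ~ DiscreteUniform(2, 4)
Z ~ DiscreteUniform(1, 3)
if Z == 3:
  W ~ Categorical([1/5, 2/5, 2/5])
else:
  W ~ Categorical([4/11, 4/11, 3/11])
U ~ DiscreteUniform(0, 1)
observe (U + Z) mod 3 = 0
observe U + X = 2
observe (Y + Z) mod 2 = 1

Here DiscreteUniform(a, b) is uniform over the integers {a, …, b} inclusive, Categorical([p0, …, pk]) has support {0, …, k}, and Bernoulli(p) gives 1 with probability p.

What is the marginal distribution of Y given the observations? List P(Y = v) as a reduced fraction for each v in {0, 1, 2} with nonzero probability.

P(Y=0) = 1/2, P(Y=2) = 1/2

Enumerate traces; 6 have nonzero weight after conditioning:
  (Y=0, X=2, Z=3, W=0, U=0) weight 1/270
  (Y=0, X=2, Z=3, W=1, U=0) weight 1/135
  (Y=0, X=2, Z=3, W=2, U=0) weight 1/135
  (Y=2, X=2, Z=3, W=0, U=0) weight 1/270
  (Y=2, X=2, Z=3, W=1, U=0) weight 1/135
  (Y=2, X=2, Z=3, W=2, U=0) weight 1/135
Group by Y:
  weight(Y=0) = 1/54
  weight(Y=2) = 1/54
Total weight = 1/54 + 1/54 = 1/27
P(Y=0 | obs) = 1/54 / 1/27 = 1/2
P(Y=2 | obs) = 1/54 / 1/27 = 1/2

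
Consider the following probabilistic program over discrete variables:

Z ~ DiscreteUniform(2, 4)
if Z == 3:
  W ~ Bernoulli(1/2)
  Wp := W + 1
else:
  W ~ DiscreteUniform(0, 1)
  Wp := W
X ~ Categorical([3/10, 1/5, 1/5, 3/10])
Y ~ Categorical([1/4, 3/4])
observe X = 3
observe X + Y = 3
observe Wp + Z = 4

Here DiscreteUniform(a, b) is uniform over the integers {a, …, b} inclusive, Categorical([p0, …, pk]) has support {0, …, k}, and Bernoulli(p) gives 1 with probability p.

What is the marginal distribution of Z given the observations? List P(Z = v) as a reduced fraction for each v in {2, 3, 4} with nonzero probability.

P(Z=3) = 1/2, P(Z=4) = 1/2

Enumerate traces; 2 have nonzero weight after conditioning:
  (Z=3, W=0, X=3, Y=0) weight 1/80
  (Z=4, W=0, X=3, Y=0) weight 1/80
Group by Z:
  weight(Z=3) = 1/80
  weight(Z=4) = 1/80
Total weight = 1/80 + 1/80 = 1/40
P(Z=3 | obs) = 1/80 / 1/40 = 1/2
P(Z=4 | obs) = 1/80 / 1/40 = 1/2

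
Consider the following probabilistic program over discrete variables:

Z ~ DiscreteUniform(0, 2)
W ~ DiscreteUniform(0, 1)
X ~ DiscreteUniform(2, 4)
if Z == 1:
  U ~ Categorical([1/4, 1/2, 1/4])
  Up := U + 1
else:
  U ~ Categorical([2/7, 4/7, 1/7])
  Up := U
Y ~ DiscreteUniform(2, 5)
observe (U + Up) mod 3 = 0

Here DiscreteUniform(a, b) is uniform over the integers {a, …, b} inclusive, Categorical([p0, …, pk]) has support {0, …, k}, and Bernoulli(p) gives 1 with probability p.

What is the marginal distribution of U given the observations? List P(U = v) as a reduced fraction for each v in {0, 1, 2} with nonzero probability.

Enumerate traces; 72 have nonzero weight after conditioning:
  (Z=0, W=0, X=2, U=0, Y=2) weight 1/252
  (Z=0, W=0, X=2, U=0, Y=3) weight 1/252
  (Z=0, W=0, X=2, U=0, Y=4) weight 1/252
  (Z=0, W=0, X=2, U=0, Y=5) weight 1/252
  (Z=0, W=0, X=3, U=0, Y=2) weight 1/252
  (Z=0, W=0, X=3, U=0, Y=3) weight 1/252
  (Z=0, W=0, X=3, U=0, Y=4) weight 1/252
  (Z=0, W=0, X=3, U=0, Y=5) weight 1/252
  (Z=1, W=0, X=2, U=1, Y=2) weight 1/144
  … 63 more
Group by U:
  weight(U=0) = 4/21
  weight(U=1) = 1/6
Total weight = 4/21 + 1/6 = 5/14
P(U=0 | obs) = 4/21 / 5/14 = 8/15
P(U=1 | obs) = 1/6 / 5/14 = 7/15

P(U=0) = 8/15, P(U=1) = 7/15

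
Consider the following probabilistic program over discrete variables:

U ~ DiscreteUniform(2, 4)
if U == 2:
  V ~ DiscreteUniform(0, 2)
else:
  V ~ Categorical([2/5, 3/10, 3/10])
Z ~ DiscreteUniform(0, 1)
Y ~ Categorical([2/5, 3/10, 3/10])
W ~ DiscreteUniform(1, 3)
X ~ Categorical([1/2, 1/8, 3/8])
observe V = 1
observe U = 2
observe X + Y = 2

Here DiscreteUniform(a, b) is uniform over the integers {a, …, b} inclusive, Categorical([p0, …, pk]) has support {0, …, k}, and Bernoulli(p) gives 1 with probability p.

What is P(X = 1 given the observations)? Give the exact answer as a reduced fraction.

P(X = 1 | obs) = 1/9

Enumerate traces; 18 have nonzero weight after conditioning:
  (U=2, V=1, Z=0, Y=0, W=1, X=2) weight 1/360
  (U=2, V=1, Z=0, Y=0, W=2, X=2) weight 1/360
  (U=2, V=1, Z=0, Y=0, W=3, X=2) weight 1/360
  (U=2, V=1, Z=0, Y=1, W=1, X=1) weight 1/1440
  (U=2, V=1, Z=0, Y=1, W=2, X=1) weight 1/1440
  (U=2, V=1, Z=0, Y=1, W=3, X=1) weight 1/1440
  (U=2, V=1, Z=0, Y=2, W=1, X=0) weight 1/360
  (U=2, V=1, Z=0, Y=2, W=2, X=0) weight 1/360
  … 10 more
Group by X:
  weight(X=0) = 1/60
  weight(X=1) = 1/240
  weight(X=2) = 1/60
Total weight = 1/60 + 1/240 + 1/60 = 3/80
P(X=0 | obs) = 1/60 / 3/80 = 4/9
P(X=1 | obs) = 1/240 / 3/80 = 1/9
P(X=2 | obs) = 1/60 / 3/80 = 4/9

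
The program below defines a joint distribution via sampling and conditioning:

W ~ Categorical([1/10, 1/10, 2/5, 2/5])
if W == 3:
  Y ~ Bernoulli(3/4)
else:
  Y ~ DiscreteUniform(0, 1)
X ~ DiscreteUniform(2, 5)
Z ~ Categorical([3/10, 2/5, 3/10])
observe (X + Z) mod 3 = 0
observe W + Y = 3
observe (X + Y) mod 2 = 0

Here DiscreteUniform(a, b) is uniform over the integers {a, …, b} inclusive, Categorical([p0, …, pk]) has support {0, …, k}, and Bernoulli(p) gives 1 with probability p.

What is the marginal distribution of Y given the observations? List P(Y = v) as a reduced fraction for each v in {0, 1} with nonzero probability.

P(Y=0) = 1/3, P(Y=1) = 2/3

Enumerate traces; 4 have nonzero weight after conditioning:
  (W=2, Y=1, X=3, Z=0) weight 3/200
  (W=2, Y=1, X=5, Z=1) weight 1/50
  (W=3, Y=0, X=2, Z=1) weight 1/100
  (W=3, Y=0, X=4, Z=2) weight 3/400
Group by Y:
  weight(Y=0) = 7/400
  weight(Y=1) = 7/200
Total weight = 7/400 + 7/200 = 21/400
P(Y=0 | obs) = 7/400 / 21/400 = 1/3
P(Y=1 | obs) = 7/200 / 21/400 = 2/3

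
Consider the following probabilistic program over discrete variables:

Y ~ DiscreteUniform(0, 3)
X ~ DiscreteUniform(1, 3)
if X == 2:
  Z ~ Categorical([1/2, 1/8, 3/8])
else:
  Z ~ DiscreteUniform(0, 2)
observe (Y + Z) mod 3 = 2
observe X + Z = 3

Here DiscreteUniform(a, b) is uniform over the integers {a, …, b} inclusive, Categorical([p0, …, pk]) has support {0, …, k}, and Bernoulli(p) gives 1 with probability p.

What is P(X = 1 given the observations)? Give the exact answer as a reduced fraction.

Enumerate traces; 4 have nonzero weight after conditioning:
  (Y=0, X=1, Z=2) weight 1/36
  (Y=1, X=2, Z=1) weight 1/96
  (Y=2, X=3, Z=0) weight 1/36
  (Y=3, X=1, Z=2) weight 1/36
Group by X:
  weight(X=1) = 1/18
  weight(X=2) = 1/96
  weight(X=3) = 1/36
Total weight = 1/18 + 1/96 + 1/36 = 3/32
P(X=1 | obs) = 1/18 / 3/32 = 16/27
P(X=2 | obs) = 1/96 / 3/32 = 1/9
P(X=3 | obs) = 1/36 / 3/32 = 8/27

P(X = 1 | obs) = 16/27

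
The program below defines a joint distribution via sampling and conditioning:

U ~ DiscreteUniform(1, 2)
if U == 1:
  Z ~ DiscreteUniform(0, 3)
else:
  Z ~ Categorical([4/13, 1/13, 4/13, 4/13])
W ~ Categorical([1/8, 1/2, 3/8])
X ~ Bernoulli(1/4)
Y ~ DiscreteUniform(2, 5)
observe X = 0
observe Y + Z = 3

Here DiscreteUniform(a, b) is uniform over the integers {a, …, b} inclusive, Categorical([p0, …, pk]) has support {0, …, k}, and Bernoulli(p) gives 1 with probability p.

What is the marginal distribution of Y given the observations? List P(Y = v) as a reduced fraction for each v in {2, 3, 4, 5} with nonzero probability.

Enumerate traces; 12 have nonzero weight after conditioning:
  (U=1, Z=0, W=0, X=0, Y=3) weight 3/1024
  (U=1, Z=0, W=1, X=0, Y=3) weight 3/256
  (U=1, Z=0, W=2, X=0, Y=3) weight 9/1024
  (U=1, Z=1, W=0, X=0, Y=2) weight 3/1024
  (U=1, Z=1, W=1, X=0, Y=2) weight 3/256
  (U=1, Z=1, W=2, X=0, Y=2) weight 9/1024
  (U=2, Z=0, W=0, X=0, Y=3) weight 3/832
  (U=2, Z=0, W=1, X=0, Y=3) weight 3/208
  … 4 more
Group by Y:
  weight(Y=2) = 51/1664
  weight(Y=3) = 87/1664
Total weight = 51/1664 + 87/1664 = 69/832
P(Y=2 | obs) = 51/1664 / 69/832 = 17/46
P(Y=3 | obs) = 87/1664 / 69/832 = 29/46

P(Y=2) = 17/46, P(Y=3) = 29/46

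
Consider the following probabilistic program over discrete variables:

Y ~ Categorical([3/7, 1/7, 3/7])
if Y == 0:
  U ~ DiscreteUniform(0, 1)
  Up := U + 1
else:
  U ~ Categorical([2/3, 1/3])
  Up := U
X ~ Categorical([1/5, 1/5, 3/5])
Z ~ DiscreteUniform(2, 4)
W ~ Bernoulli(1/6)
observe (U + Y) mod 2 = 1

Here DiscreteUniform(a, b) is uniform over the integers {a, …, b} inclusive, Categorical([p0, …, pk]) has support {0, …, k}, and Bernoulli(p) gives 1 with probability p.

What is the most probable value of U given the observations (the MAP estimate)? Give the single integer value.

Enumerate traces; 54 have nonzero weight after conditioning:
  (Y=0, U=1, X=0, Z=2, W=0) weight 1/84
  (Y=0, U=1, X=0, Z=2, W=1) weight 1/420
  (Y=0, U=1, X=0, Z=3, W=0) weight 1/84
  (Y=0, U=1, X=0, Z=3, W=1) weight 1/420
  (Y=0, U=1, X=0, Z=4, W=0) weight 1/84
  (Y=0, U=1, X=0, Z=4, W=1) weight 1/420
  (Y=0, U=1, X=1, Z=2, W=0) weight 1/84
  (Y=0, U=1, X=1, Z=2, W=1) weight 1/420
  (Y=1, U=0, X=0, Z=2, W=0) weight 1/189
  … 45 more
Group by U:
  weight(U=0) = 2/21
  weight(U=1) = 5/14
Total weight = 2/21 + 5/14 = 19/42
P(U=0 | obs) = 2/21 / 19/42 = 4/19
P(U=1 | obs) = 5/14 / 19/42 = 15/19
argmax = 1

argmax_v P(U = v | obs) = 1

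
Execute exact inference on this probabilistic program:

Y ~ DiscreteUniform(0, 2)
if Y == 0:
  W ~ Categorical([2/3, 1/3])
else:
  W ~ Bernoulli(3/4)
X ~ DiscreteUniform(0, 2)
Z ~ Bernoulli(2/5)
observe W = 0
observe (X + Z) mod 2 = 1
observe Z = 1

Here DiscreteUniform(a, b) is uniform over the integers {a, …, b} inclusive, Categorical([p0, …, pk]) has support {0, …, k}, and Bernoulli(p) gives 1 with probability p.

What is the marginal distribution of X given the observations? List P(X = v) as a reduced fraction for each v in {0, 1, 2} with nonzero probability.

P(X=0) = 1/2, P(X=2) = 1/2

Enumerate traces; 6 have nonzero weight after conditioning:
  (Y=0, W=0, X=0, Z=1) weight 4/135
  (Y=0, W=0, X=2, Z=1) weight 4/135
  (Y=1, W=0, X=0, Z=1) weight 1/90
  (Y=1, W=0, X=2, Z=1) weight 1/90
  (Y=2, W=0, X=0, Z=1) weight 1/90
  (Y=2, W=0, X=2, Z=1) weight 1/90
Group by X:
  weight(X=0) = 7/135
  weight(X=2) = 7/135
Total weight = 7/135 + 7/135 = 14/135
P(X=0 | obs) = 7/135 / 14/135 = 1/2
P(X=2 | obs) = 7/135 / 14/135 = 1/2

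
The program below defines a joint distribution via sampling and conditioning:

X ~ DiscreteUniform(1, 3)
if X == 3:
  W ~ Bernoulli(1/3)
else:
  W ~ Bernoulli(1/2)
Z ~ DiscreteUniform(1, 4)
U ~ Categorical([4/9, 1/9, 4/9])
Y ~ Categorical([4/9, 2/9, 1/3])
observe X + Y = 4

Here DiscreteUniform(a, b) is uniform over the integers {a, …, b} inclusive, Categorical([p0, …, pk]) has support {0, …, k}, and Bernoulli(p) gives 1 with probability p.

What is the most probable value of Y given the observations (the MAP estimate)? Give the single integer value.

argmax_v P(Y = v | obs) = 2

Enumerate traces; 48 have nonzero weight after conditioning:
  (X=2, W=0, Z=1, U=0, Y=2) weight 1/162
  (X=2, W=0, Z=1, U=1, Y=2) weight 1/648
  (X=2, W=0, Z=1, U=2, Y=2) weight 1/162
  (X=2, W=0, Z=2, U=0, Y=2) weight 1/162
  (X=2, W=0, Z=2, U=1, Y=2) weight 1/648
  (X=2, W=0, Z=2, U=2, Y=2) weight 1/162
  (X=2, W=0, Z=3, U=0, Y=2) weight 1/162
  (X=2, W=0, Z=3, U=1, Y=2) weight 1/648
  (X=3, W=0, Z=1, U=0, Y=1) weight 4/729
  … 39 more
Group by Y:
  weight(Y=1) = 2/27
  weight(Y=2) = 1/9
Total weight = 2/27 + 1/9 = 5/27
P(Y=1 | obs) = 2/27 / 5/27 = 2/5
P(Y=2 | obs) = 1/9 / 5/27 = 3/5
argmax = 2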